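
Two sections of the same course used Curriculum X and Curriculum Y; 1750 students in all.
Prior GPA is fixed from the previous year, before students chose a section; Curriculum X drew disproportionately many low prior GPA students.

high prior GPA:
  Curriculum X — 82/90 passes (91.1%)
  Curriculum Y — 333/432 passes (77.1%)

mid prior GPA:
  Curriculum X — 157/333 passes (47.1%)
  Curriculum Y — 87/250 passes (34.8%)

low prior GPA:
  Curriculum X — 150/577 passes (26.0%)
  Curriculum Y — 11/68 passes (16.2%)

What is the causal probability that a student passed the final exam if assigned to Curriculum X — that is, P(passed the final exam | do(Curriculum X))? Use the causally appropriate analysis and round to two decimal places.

Curriculum X is higher inside every prior GPA band stratum but Curriculum Y is higher in aggregate. Whether to stratify depends on how prior GPA band relates to the teaching method.
Prior GPA band is set before the teaching method has any effect — it is not caused by the teaching method — and it independently drives the outcome. That makes it a confounder, so the causal comparison is within prior GPA band levels.
Standardising Curriculum X to the population prior GPA band mix: 0.298·82/90 + 0.333·157/333 + 0.369·150/577 = 0.525.

0.52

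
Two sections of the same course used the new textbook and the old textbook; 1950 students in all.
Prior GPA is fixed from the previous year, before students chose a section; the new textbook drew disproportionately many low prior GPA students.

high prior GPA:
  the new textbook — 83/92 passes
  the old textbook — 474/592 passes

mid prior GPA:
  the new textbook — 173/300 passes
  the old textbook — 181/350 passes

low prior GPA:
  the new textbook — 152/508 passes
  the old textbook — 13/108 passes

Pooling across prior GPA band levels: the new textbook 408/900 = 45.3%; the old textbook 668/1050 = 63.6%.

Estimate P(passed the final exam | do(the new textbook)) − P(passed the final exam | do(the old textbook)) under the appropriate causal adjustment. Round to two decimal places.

+0.11

The imbalance in prior GPA band arose from how students were allocated, not from anything the teaching method did; and prior GPA band independently affects the outcome. The pooled gap is confounded — condition on prior GPA band.
Adjusting over the population distribution of prior GPA band: 0.351·(0.902−0.801) + 0.333·(0.577−0.517) + 0.316·(0.299−0.120) = +0.112.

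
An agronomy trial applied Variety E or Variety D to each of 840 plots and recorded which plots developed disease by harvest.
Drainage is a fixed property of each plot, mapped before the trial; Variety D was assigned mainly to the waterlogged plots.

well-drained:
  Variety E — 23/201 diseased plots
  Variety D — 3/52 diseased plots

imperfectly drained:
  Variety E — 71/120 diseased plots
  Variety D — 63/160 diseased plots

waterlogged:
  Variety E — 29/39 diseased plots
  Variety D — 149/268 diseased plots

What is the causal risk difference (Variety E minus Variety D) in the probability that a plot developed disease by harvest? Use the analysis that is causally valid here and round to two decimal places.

+0.15

The field drainage-specific comparison favours Variety D throughout, but the pooled figures favour Variety E. The question is whether to condition on field drainage.
Nothing the variety does changes field drainage; the imbalance is an allocation artefact. With field drainage also predicting the outcome, the pooled figure is confounded, and the within-stratum comparison is the causal one.
Adjusting over the population distribution of field drainage: 0.301·(0.114−0.058) + 0.333·(0.592−0.394) + 0.365·(0.744−0.556) = +0.152.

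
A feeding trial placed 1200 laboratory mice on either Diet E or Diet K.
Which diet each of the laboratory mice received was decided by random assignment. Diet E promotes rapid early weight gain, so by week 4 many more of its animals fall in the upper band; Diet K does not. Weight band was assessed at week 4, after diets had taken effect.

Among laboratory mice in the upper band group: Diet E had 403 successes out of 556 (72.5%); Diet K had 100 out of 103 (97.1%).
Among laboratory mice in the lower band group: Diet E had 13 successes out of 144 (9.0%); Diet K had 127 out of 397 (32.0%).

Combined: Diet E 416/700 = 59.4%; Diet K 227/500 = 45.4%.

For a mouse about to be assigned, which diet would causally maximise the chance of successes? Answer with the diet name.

Diet E

Week-4 weight band here is a post-treatment variable shaped by the diet; conditioning on it would introduce bias rather than remove it. The overall comparison is the causal one.
Pooled: Diet E 59.4% vs Diet K 45.4%; Diet E is higher overall.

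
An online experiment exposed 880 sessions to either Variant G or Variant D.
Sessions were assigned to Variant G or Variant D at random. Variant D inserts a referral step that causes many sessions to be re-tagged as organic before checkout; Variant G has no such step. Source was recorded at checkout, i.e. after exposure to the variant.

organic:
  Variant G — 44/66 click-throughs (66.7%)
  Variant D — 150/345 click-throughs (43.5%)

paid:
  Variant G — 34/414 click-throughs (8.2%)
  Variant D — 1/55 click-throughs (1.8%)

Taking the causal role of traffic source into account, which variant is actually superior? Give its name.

The distribution of traffic source is itself part of what the variant does — it is an intermediate outcome. Holding it fixed would remove that part of the effect; the total effect is the pooled difference.
Pooled: Variant G 16.2% vs Variant D 37.8%; Variant D is higher overall.

Variant D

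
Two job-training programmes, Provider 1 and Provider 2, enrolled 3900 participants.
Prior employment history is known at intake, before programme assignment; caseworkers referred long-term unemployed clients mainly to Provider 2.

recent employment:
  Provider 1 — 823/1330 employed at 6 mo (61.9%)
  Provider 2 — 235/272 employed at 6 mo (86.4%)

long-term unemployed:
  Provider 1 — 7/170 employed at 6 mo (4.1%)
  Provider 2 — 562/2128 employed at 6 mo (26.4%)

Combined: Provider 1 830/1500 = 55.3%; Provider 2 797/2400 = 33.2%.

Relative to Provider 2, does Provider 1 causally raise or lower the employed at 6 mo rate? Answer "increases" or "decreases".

Provider 2 is higher inside every prior employment history stratum but Provider 1 is higher in aggregate. Whether to stratify depends on how prior employment history relates to the programme.
The imbalance in prior employment history arose from how participants were allocated, not from anything the programme did; and prior employment history independently affects the outcome. The pooled gap is confounded — condition on prior employment history.
Within each level — recent employment: 61.9% vs 86.4%; long-term unemployed: 4.1% vs 26.4% — Provider 2 is higher every time.

decreases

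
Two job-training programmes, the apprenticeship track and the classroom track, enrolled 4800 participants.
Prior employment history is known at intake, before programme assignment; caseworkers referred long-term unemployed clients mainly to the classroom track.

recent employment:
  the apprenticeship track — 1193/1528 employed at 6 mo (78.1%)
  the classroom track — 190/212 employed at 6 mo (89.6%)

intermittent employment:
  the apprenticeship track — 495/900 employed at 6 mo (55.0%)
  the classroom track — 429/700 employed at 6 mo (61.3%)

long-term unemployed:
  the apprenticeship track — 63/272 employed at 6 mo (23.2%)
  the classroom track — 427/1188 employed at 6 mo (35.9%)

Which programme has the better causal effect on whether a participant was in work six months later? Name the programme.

Within every prior employment history level the classroom track has the higher rate, yet pooled the apprenticeship track does — Simpson's reversal.
Nothing the programme does changes prior employment history; the imbalance is an allocation artefact. With prior employment history also predicting the outcome, the pooled figure is confounded, and the within-stratum comparison is the causal one.
Within each level — recent employment: 78.1% vs 89.6%; intermittent employment: 55.0% vs 61.3%; long-term unemployed: 23.2% vs 35.9% — the classroom track is higher every time.

the classroom track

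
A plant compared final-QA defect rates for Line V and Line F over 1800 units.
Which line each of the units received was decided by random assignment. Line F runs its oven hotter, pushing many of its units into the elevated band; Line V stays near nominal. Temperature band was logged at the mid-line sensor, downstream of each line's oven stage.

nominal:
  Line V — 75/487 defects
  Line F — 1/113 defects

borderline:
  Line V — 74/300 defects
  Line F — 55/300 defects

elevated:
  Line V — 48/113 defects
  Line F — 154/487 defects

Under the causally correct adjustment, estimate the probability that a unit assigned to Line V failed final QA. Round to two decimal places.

Stratifying would compare lines among units the lines themselves sorted into in-process temperature band groups — a form of selection on an intermediate. The unconditioned pooled rates give the total causal effect.
So P(outcome | do(Line V)) is just the pooled rate for Line V: 197/900 = 0.219.

0.22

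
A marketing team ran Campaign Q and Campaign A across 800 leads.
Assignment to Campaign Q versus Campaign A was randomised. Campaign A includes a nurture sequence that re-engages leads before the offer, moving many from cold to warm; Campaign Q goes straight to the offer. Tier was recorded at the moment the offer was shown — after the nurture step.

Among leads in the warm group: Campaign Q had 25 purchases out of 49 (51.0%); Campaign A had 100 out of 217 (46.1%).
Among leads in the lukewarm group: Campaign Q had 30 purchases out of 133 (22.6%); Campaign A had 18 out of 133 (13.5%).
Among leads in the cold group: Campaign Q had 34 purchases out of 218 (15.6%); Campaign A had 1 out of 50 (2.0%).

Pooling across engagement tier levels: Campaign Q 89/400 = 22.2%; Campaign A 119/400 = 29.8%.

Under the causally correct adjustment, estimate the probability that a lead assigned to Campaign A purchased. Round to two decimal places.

The stratified and pooled comparisons disagree (Campaign Q wins within each engagement tier; Campaign A wins overall), so the answer turns on the causal role of engagement tier.
Engagement tier here is a post-treatment variable shaped by the campaign; conditioning on it would introduce bias rather than remove it. The overall comparison is the causal one.
So P(outcome | do(Campaign A)) is just the pooled rate for Campaign A: 119/400 = 0.297.

0.30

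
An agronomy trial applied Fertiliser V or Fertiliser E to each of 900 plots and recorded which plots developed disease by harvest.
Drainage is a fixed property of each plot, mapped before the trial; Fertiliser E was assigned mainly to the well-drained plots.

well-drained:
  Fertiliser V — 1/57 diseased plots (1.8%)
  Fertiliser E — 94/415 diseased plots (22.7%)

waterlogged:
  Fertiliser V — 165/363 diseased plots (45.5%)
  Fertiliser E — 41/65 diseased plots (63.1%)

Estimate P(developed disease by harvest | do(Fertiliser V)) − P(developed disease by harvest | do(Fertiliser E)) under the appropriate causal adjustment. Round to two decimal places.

Field drainage is set before the fertiliser has any effect — it is not caused by the fertiliser — and it independently drives the outcome. That makes it a confounder, so the causal comparison is within field drainage levels.
Adjusting over the population distribution of field drainage: 0.524·(0.018−0.227) + 0.476·(0.455−0.631) = -0.193.

-0.19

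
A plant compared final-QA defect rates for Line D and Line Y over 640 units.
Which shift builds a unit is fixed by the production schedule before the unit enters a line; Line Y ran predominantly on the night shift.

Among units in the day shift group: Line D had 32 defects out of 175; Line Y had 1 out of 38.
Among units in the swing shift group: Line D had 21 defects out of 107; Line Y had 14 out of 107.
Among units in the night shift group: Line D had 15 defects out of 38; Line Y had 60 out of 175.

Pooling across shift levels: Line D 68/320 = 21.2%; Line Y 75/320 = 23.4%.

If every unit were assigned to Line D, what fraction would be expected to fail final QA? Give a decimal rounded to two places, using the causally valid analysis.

0.26

The shift-specific comparison favours Line Y throughout, but the pooled figures favour Line D. The question is whether to condition on shift.
Here shift is a common cause — it drives both which line a case falls under and the outcome. The crude comparison mixes populations; the stratum-specific rates are the causally relevant ones.
Standardising Line D to the population shift mix: 0.333·32/175 + 0.334·21/107 + 0.333·15/38 = 0.258.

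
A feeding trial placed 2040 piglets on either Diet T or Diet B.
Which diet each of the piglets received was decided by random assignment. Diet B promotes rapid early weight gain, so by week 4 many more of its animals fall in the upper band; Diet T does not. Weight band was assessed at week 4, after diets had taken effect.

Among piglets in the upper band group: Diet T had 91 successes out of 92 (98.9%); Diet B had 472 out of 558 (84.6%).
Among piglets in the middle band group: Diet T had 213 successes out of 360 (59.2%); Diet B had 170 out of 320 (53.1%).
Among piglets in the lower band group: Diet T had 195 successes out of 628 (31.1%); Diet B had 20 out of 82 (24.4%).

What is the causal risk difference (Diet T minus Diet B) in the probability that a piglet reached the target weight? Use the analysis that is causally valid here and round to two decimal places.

-0.23

The stratified and pooled comparisons disagree (Diet T wins within each week-4 weight band; Diet B wins overall), so the answer turns on the causal role of week-4 weight band.
Week-4 weight band lies on the pathway diet → week-4 weight band → outcome, so adjusting for it blocks the indirect effect. For the total causal effect of diet, use the unadjusted pooled rates.
The causal difference is the pooled difference: 0.462 − 0.690 = -0.228.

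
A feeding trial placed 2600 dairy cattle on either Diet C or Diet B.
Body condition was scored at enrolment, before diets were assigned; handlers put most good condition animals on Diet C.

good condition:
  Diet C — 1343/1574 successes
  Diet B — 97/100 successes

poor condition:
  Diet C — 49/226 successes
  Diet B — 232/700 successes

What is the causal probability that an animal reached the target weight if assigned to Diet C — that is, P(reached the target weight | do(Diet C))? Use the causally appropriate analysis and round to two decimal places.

Within every starting body condition level Diet B has the higher rate, yet pooled Diet C does — Simpson's reversal.
Starting body condition satisfies the back-door criterion: it is not a descendant of the diet, and it blocks the spurious path from diet to outcome. Adjusting for it (i.e., using the within-starting body condition rates) gives the causal effect.
Standardising Diet C to the population starting body condition mix: 0.644·1343/1574 + 0.356·49/226 = 0.627.

0.63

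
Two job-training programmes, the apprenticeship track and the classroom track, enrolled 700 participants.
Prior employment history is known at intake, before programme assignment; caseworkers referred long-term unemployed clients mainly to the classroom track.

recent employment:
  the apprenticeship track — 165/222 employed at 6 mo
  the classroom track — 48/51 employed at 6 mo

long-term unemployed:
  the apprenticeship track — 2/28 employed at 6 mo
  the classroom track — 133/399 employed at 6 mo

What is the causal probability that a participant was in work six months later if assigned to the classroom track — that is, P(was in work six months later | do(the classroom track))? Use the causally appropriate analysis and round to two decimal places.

Within every prior employment history level the classroom track has the higher rate, yet pooled the apprenticeship track does — Simpson's reversal.
Since prior employment history is a pre-existing factor (not a product of the programme) and it affects the outcome on its own, it is a confounder. The stratified rates, not the pooled rate, identify the causal effect.
Standardising the classroom track to the population prior employment history mix: 0.390·48/51 + 0.610·133/399 = 0.570.

0.57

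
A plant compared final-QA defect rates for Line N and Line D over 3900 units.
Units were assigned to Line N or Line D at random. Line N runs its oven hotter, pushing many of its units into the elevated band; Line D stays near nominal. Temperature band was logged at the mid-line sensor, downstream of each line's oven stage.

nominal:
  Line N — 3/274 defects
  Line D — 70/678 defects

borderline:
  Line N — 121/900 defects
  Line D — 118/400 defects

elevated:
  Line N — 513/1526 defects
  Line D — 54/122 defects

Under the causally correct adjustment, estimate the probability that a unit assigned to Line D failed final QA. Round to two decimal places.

0.20

In-process temperature band is recorded after the line and is itself shifted by it — it sits on the causal path from line to outcome. Conditioning on a mediator would strip out part of the effect we want; the pooled comparison gives the total causal effect.
So P(outcome | do(Line D)) is just the pooled rate for Line D: 242/1200 = 0.202.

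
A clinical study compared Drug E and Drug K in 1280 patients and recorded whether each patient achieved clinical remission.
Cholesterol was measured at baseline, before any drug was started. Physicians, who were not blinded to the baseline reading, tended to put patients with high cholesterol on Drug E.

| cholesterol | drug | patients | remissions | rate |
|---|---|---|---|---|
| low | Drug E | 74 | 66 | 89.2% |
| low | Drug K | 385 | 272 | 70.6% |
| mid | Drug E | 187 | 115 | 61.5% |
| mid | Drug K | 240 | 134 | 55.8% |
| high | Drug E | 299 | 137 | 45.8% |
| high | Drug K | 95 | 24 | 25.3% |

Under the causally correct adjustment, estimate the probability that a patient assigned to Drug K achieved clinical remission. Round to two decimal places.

Within every cholesterol level Drug E has the higher rate, yet pooled Drug K does — Simpson's reversal.
The imbalance in cholesterol arose from how patients were allocated, not from anything the drug did; and cholesterol independently affects the outcome. The pooled gap is confounded — condition on cholesterol.
Standardising Drug K to the population cholesterol mix: 0.359·272/385 + 0.334·134/240 + 0.308·24/95 = 0.517.

0.52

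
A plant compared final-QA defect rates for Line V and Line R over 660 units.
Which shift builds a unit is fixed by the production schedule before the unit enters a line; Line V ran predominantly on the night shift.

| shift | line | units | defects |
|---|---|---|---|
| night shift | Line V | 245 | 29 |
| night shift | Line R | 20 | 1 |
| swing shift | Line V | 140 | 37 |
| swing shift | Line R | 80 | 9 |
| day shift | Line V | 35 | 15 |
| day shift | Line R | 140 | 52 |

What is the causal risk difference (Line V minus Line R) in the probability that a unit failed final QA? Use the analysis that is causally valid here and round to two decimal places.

Shift is set before the line has any effect — it is not caused by the line — and it independently drives the outcome. That makes it a confounder, so the causal comparison is within shift levels.
Adjusting over the population distribution of shift: 0.402·(0.118−0.050) + 0.333·(0.264−0.113) + 0.265·(0.429−0.371) = +0.093.

+0.09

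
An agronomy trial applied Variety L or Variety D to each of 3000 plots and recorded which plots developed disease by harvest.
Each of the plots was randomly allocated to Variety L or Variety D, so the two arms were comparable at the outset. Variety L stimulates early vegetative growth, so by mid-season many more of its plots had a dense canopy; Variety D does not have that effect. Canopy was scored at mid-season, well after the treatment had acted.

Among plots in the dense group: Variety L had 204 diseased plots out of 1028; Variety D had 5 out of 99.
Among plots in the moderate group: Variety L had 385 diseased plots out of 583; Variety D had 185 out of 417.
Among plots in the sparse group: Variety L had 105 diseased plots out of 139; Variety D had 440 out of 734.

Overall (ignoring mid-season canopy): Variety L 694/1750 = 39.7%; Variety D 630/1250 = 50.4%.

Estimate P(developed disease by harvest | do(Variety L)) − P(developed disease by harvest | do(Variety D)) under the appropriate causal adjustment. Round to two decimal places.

Mid-season canopy lies on the pathway variety → mid-season canopy → outcome, so adjusting for it blocks the indirect effect. For the total causal effect of variety, use the unadjusted pooled rates.
The causal difference is the pooled difference: 0.397 − 0.504 = -0.107.

-0.11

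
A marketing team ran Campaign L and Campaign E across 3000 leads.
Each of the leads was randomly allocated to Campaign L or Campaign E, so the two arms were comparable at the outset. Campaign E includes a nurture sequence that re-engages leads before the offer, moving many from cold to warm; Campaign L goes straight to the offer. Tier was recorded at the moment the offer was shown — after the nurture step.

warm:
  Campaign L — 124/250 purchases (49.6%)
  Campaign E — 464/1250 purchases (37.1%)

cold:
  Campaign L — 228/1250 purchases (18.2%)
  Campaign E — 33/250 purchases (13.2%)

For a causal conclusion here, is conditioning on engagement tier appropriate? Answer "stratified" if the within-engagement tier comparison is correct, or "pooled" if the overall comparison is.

pooled

Stratifying would compare campaigns among leads the campaigns themselves sorted into engagement tier groups — a form of selection on an intermediate. The unconditioned pooled rates give the total causal effect.
Pooled: Campaign L 23.5% vs Campaign E 33.1%; Campaign E is higher overall.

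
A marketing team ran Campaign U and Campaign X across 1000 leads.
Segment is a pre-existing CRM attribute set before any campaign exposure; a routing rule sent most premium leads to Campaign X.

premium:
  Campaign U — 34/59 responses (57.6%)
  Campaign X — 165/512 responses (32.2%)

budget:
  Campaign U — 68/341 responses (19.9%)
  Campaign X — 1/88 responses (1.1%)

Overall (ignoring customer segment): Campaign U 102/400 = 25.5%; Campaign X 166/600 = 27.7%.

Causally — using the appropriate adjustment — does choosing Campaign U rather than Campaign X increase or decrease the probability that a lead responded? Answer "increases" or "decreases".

The stratified and pooled comparisons disagree (Campaign U wins within each customer segment; Campaign X wins overall), so the answer turns on the causal role of customer segment.
Here customer segment is a common cause — it drives both which campaign a case falls under and the outcome. The crude comparison mixes populations; the stratum-specific rates are the causally relevant ones.
Within each level — premium: 57.6% vs 32.2%; budget: 19.9% vs 1.1% — Campaign U is higher every time.

increases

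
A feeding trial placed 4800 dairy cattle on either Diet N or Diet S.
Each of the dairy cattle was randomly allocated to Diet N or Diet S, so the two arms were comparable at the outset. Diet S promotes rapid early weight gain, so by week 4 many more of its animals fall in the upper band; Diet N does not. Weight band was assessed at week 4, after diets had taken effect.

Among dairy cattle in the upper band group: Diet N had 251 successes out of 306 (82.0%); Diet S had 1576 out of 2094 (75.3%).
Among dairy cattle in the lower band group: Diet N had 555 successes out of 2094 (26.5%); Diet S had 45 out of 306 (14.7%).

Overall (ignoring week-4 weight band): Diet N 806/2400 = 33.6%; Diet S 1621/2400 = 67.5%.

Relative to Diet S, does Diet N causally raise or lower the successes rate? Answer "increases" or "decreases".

decreases

The stratified and pooled comparisons disagree (Diet N wins within each week-4 weight band; Diet S wins overall), so the answer turns on the causal role of week-4 weight band.
The distribution of week-4 weight band is itself part of what the diet does — it is an intermediate outcome. Holding it fixed would remove that part of the effect; the total effect is the pooled difference.
Pooled: Diet N 33.6% vs Diet S 67.5%; Diet S is higher overall.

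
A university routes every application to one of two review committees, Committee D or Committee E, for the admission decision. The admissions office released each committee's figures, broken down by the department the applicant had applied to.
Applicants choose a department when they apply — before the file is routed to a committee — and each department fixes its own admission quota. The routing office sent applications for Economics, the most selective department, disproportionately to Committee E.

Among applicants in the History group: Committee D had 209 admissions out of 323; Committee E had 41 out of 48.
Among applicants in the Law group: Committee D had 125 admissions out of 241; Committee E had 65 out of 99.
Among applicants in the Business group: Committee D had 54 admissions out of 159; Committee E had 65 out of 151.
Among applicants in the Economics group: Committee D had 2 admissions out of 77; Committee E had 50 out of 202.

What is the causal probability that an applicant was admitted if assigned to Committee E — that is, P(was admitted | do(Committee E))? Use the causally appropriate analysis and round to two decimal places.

0.57

The department-specific comparison favours Committee E throughout, but the pooled figures favour Committee D. The question is whether to condition on department.
Since department is a pre-existing factor (not a product of the review committee) and it affects the outcome on its own, it is a confounder. The stratified rates, not the pooled rate, identify the causal effect.
Standardising Committee E to the population department mix: 0.285·41/48 + 0.262·65/99 + 0.238·65/151 + 0.215·50/202 = 0.571.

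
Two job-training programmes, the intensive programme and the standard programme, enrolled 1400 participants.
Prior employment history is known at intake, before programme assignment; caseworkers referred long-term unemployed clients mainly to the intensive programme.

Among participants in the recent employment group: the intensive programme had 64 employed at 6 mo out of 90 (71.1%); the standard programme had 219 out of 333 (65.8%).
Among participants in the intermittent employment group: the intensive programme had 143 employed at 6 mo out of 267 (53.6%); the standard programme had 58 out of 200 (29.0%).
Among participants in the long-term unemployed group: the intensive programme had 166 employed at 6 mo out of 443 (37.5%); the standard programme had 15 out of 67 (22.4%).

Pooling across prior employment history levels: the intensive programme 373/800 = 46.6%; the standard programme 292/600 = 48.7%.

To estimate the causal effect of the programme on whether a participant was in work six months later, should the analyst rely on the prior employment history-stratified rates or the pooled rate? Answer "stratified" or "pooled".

Prior employment history satisfies the back-door criterion: it is not a descendant of the programme, and it blocks the spurious path from programme to outcome. Adjusting for it (i.e., using the within-prior employment history rates) gives the causal effect.
Within each level — recent employment: 71.1% vs 65.8%; intermittent employment: 53.6% vs 29.0%; long-term unemployed: 37.5% vs 22.4% — the intensive programme is higher every time.

stratified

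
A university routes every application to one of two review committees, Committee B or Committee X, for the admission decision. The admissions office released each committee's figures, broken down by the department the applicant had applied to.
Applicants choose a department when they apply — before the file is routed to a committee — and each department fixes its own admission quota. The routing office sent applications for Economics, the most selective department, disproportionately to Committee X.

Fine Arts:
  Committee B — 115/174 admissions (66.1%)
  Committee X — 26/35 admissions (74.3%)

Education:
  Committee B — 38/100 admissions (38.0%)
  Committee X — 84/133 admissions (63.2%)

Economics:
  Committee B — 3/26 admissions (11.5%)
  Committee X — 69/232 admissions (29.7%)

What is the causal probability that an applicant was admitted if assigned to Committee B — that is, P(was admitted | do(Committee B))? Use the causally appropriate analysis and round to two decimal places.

0.37

Department differs across review committees for reasons unrelated to any effect of the review committee itself, and it separately predicts the outcome — a classic confounder. We must compare within department levels.
Standardising Committee B to the population department mix: 0.299·115/174 + 0.333·38/100 + 0.369·3/26 = 0.366.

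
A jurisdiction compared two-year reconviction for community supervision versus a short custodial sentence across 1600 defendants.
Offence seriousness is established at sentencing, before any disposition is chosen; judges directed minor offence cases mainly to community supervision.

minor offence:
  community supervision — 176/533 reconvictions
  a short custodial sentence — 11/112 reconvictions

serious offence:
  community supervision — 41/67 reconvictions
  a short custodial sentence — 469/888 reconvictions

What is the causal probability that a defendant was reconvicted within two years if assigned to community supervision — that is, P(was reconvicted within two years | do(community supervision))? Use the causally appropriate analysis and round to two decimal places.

Offence seriousness satisfies the back-door criterion: it is not a descendant of the disposition, and it blocks the spurious path from disposition to outcome. Adjusting for it (i.e., using the within-offence seriousness rates) gives the causal effect.
Standardising community supervision to the population offence seriousness mix: 0.403·176/533 + 0.597·41/67 = 0.498.

0.50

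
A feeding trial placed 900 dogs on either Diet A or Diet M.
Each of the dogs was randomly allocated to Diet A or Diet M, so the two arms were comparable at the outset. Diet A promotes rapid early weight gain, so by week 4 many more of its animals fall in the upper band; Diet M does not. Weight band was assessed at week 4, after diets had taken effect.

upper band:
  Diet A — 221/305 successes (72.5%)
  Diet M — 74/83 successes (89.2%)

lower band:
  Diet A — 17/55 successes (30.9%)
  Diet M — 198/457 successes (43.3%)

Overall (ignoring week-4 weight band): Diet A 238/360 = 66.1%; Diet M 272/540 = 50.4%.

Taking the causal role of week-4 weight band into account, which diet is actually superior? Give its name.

Diet A

Week-4 weight band lies on the pathway diet → week-4 weight band → outcome, so adjusting for it blocks the indirect effect. For the total causal effect of diet, use the unadjusted pooled rates.
Pooled: Diet A 66.1% vs Diet M 50.4%; Diet A is higher overall.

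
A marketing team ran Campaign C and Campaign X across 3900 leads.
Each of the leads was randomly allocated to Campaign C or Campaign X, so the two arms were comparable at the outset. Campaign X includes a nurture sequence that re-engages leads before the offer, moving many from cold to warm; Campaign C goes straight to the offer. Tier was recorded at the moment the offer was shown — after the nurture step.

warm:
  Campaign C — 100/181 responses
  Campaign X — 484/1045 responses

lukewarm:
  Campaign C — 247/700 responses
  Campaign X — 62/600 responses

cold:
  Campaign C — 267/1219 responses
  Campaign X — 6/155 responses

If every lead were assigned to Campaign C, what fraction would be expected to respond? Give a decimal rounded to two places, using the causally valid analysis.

0.29

Engagement tier is downstream of the campaign. One should not condition on a consequence of treatment, so the overall rates are the right comparison.
So P(outcome | do(Campaign C)) is just the pooled rate for Campaign C: 614/2100 = 0.292.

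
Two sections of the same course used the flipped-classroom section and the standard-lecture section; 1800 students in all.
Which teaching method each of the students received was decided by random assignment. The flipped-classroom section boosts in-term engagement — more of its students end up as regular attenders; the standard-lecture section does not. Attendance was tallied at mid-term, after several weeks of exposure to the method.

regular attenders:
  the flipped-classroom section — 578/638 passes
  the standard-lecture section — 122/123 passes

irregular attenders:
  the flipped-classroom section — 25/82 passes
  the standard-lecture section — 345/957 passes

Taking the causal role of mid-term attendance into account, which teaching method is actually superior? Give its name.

Mid-term attendance here is a post-treatment variable shaped by the teaching method; conditioning on it would introduce bias rather than remove it. The overall comparison is the causal one.
Pooled: the flipped-classroom section 83.8% vs the standard-lecture section 43.2%; the flipped-classroom section is higher overall.

the flipped-classroom section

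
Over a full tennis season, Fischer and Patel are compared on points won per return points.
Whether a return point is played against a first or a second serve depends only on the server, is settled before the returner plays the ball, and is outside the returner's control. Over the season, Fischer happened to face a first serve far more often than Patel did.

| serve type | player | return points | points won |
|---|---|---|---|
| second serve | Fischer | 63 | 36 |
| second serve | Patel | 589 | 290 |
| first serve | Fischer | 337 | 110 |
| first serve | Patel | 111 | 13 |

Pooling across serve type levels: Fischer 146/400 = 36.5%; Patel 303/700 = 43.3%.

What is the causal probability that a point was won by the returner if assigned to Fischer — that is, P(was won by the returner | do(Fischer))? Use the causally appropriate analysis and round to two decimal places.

The serve type-specific comparison favours Fischer throughout, but the pooled figures favour Patel. The question is whether to condition on serve type.
The imbalance in serve type arose from how return points were allocated, not from anything the player did; and serve type independently affects the outcome. The pooled gap is confounded — condition on serve type.
Standardising Fischer to the population serve type mix: 0.593·36/63 + 0.407·110/337 = 0.472.

0.47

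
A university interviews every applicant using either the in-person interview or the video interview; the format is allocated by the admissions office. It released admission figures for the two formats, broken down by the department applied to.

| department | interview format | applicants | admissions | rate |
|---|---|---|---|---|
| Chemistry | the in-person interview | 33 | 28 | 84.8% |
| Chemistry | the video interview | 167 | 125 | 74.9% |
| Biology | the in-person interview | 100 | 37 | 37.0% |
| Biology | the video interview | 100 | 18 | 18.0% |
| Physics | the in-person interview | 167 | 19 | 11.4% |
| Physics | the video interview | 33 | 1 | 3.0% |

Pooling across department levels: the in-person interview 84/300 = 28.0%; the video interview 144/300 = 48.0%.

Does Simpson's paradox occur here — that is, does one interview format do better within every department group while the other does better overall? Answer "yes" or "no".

Within each department level (Chemistry 84.8% vs 74.9%; Biology 37.0% vs 18.0%; Physics 11.4% vs 3.0%), the in-person interview has the higher rate every time. Pooled: 28.0% vs 48.0% — the video interview has the higher rate overall. The two comparisons disagree.

yes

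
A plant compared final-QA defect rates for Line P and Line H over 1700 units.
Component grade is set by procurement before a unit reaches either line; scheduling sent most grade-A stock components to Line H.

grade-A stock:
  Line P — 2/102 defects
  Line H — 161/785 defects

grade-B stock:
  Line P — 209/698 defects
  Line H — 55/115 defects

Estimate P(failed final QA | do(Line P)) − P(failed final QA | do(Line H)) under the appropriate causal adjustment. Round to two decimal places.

Since component grade is a pre-existing factor (not a product of the line) and it affects the outcome on its own, it is a confounder. The stratified rates, not the pooled rate, identify the causal effect.
Adjusting over the population distribution of component grade: 0.522·(0.020−0.205) + 0.478·(0.299−0.478) = -0.182.

-0.18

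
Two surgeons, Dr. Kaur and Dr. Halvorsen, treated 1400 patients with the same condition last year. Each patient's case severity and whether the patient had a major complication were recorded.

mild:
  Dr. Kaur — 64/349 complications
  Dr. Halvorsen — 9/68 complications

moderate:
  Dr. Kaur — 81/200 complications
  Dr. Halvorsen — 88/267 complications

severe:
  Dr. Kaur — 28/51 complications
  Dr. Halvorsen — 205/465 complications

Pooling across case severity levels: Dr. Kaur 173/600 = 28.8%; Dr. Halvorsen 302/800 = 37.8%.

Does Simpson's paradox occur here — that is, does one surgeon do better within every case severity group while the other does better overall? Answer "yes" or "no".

Within each case severity level (mild 18.3% vs 13.2%; moderate 40.5% vs 33.0%; severe 54.9% vs 44.1%), Dr. Halvorsen has the lower rate every time. Pooled: 28.8% vs 37.8% — Dr. Kaur has the lower rate overall. The two comparisons disagree.

yes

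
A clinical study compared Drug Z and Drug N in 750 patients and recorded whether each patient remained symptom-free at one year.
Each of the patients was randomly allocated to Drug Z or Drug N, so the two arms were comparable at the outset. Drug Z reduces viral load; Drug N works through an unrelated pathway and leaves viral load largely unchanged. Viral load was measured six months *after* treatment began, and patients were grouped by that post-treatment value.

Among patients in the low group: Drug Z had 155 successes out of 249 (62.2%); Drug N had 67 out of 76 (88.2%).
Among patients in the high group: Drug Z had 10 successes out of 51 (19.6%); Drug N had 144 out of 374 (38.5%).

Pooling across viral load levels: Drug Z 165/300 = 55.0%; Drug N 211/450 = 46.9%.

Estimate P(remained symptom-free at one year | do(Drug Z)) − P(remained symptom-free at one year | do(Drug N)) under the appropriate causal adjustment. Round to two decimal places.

+0.08

The distribution of viral load is itself part of what the drug does — it is an intermediate outcome. Holding it fixed would remove that part of the effect; the total effect is the pooled difference.
The causal difference is the pooled difference: 0.550 − 0.469 = +0.081.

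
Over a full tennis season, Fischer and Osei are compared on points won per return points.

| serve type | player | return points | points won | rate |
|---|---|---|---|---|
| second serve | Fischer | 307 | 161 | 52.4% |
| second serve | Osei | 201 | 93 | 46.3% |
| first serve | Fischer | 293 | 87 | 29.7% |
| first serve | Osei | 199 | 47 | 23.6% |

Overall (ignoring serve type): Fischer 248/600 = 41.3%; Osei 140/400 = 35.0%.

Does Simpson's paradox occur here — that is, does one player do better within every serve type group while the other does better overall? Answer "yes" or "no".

Within each serve type level (second serve 52.4% vs 46.3%; first serve 29.7% vs 23.6%), Fischer has the higher rate every time. Pooled: 41.3% vs 35.0% — Fischer has the higher rate overall. They agree.

no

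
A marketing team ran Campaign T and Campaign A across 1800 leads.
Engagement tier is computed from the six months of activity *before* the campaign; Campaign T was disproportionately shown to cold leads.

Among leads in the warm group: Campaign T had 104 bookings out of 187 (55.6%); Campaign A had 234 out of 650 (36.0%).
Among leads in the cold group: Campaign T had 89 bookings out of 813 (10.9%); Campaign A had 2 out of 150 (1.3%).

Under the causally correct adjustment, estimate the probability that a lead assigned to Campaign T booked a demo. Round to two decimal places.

0.32

The engagement tier-specific comparison favours Campaign T throughout, but the pooled figures favour Campaign A. The question is whether to condition on engagement tier.
The imbalance in engagement tier arose from how leads were allocated, not from anything the campaign did; and engagement tier independently affects the outcome. The pooled gap is confounded — condition on engagement tier.
Standardising Campaign T to the population engagement tier mix: 0.465·104/187 + 0.535·89/813 = 0.317.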